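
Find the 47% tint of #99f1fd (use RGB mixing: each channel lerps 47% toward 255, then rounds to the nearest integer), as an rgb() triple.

rgb(201, 248, 254)

#99f1fd is rgb(153, 241, 253).
A 47% tint moves each channel 47% toward 255:
  R: 153 + 0.47×(255−153) = 153 + 47.94 = 200.94 → 201
  G: 241 + 0.47×(255−241) = 241 + 6.58 = 247.58 → 248
  B: 253 + 0.47×(255−253) = 253 + 0.94 = 253.94 → 254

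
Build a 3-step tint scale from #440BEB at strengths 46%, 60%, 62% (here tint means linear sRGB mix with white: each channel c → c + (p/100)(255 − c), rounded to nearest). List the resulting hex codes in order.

#440BEB is rgb(68, 11, 235).
46%: (68 + 86.02 = 154.02→154, 11 + 112.24 = 123.24→123, 235 + 9.2 = 244.2→244) → #9A7BF4
60%: (68 + 112.2 = 180.2→180, 11 + 146.4 = 157.4→157, 235 + 12 = 247→247) → #B49DF7
62%: (68 + 115.94 = 183.94→184, 11 + 151.28 = 162.28→162, 235 + 12.4 = 247.4→247) → #B8A2F7

#9A7BF4, #B49DF7, #B8A2F7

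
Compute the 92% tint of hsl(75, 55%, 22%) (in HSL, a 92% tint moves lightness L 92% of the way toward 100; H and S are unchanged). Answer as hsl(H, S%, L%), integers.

L moves 92% from 22 toward 100: 22 + 71.76 = 93.76 → 94.
H and S are unchanged.

hsl(75, 55%, 94%)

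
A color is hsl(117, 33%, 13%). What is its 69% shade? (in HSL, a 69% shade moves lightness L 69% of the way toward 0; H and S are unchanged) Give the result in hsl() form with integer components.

L moves 69% from 13 toward 0: 13 − 8.97 = 4.03 → 4.
H and S are unchanged.

hsl(117, 33%, 4%)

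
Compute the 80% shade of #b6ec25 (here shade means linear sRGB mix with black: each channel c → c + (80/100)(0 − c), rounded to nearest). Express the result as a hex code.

#242f07

#b6ec25 is rgb(182, 236, 37).
Lerp each channel 80% toward 0:
  R: 182 − 145.6 = 36.4 → 36
  G: 236 − 188.8 = 47.2 → 47
  B: 37 + 0.8×(0−37) = 37 − 29.6 = 7.4 → 7
rgb(36, 47, 7) = #242f07.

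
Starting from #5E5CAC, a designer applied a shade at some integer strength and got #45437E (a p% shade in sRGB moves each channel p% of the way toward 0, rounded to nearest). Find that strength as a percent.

#5E5CAC is rgb(94, 92, 172); #45437E is rgb(69, 67, 126).
On the B channel (widest range): 126 ≈ 172 + (p/100)(0 − 172), so p ≈ 100×(126 − 172)/(0 − 172) = -4600/-172 = 26.74.
p = 27 reproduces all three channels after rounding.

27%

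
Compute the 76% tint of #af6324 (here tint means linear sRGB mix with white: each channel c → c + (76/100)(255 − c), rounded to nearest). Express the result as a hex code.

#af6324 is rgb(175, 99, 36).
A 76% tint moves each channel 76% toward 255:
  R: 175 + 0.76×(255−175) = 175 + 60.8 = 235.8 → 236
  G: 99 + 118.56 = 217.56 → 218
  B: 36 + 0.76×(255−36) = 36 + 166.44 = 202.44 → 202
rgb(236, 218, 202) = #ecdaca.

#ecdaca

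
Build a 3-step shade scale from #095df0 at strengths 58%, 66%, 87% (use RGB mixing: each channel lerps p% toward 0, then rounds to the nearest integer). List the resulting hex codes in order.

#095df0 is rgb(9, 93, 240).
58%: (9 − 5.22 = 3.78→4, 93 − 53.94 = 39.06→39, 240 − 139.2 = 100.8→101) → #042765
66%: (9 − 5.94 = 3.06→3, 93 − 61.38 = 31.62→32, 240 − 158.4 = 81.6→82) → #032052
87%: (9 − 7.83 = 1.17→1, 93 − 80.91 = 12.09→12, 240 − 208.8 = 31.2→31) → #010c1f

#042765, #032052, #010c1f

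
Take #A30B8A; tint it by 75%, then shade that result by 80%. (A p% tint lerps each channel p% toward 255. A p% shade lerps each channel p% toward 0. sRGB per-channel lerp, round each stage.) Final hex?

#2E272D

#A30B8A is rgb(163, 11, 138).
Per channel, c → c + 0.75(255 − c):
  R: 163 + 0.75×(255−163) = 163 + 69 = 232 → 232
  G: 11 + 183 = 194 → 194
  B: 138 + 0.75×(255−138) = 138 + 87.75 = 225.75 → 226
After the tint: rgb(232, 194, 226) = #E8C2E2.
Lerp each channel 80% toward 0:
  R: 232 + 0.8×(0−232) = 232 − 185.6 = 46.4 → 46
  G: 194 − 155.2 = 38.8 → 39
  B: 226 + 0.8×(0−226) = 226 − 180.8 = 45.2 → 45
rgb(46, 39, 45) = #2E272D.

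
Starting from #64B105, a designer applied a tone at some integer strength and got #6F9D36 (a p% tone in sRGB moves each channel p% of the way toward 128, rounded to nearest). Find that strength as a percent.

#64B105 is rgb(100, 177, 5); #6F9D36 is rgb(111, 157, 54).
On the B channel (widest range): 54 ≈ 5 + (p/100)(128 − 5), so p ≈ 100×(54 − 5)/(128 − 5) = 4900/123 = 39.84.
p = 40 reproduces all three channels after rounding.

40%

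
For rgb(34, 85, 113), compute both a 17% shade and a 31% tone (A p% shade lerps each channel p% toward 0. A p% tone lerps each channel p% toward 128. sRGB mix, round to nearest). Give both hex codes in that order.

17% shade:
  R: 34 + 0.17×(0−34) = 34 − 5.78 = 28.22 → 28
  G: 85 − 14.45 = 70.55 → 71
  B: 113 − 19.21 = 93.79 → 94
  → #1C475E
31% tone:
  R: 34 + 0.31×(128−34) = 34 + 29.14 = 63.14 → 63
  G: 85 + 0.31×(128−85) = 85 + 13.33 = 98.33 → 98
  B: 113 + 0.31×(128−113) = 113 + 4.65 = 117.65 → 118
  → #3F6276

#1C475E, #3F6276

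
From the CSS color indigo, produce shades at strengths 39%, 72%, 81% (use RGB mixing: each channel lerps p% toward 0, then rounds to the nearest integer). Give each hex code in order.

#2E004F, #150024, #0E0019

CSS indigo is rgb(75, 0, 130).
39%: (75 − 29.25 = 45.75→46, 0→0, 130 − 50.7 = 79.3→79) → #2E004F
72%: (75 − 54 = 21→21, 0→0, 130 − 93.6 = 36.4→36) → #150024
81%: (75 − 60.75 = 14.25→14, 0→0, 130 − 105.3 = 24.7→25) → #0E0019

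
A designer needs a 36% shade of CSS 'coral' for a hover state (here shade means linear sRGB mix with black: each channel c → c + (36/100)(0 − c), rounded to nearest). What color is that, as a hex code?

#A35133

CSS coral is rgb(255, 127, 80).
Per channel, c → c + 0.36(0 − c):
  R: 255 − 91.8 = 163.2 → 163
  G: 127 − 45.72 = 81.28 → 81
  B: 80 − 28.8 = 51.2 → 51
rgb(163, 81, 51) = #A35133.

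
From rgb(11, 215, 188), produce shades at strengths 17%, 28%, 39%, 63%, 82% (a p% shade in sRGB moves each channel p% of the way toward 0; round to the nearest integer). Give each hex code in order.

17%: (11 − 1.87 = 9.13→9, 215 − 36.55 = 178.45→178, 188 − 31.96 = 156.04→156) → #09b29c
28%: (11 − 3.08 = 7.92→8, 215 − 60.2 = 154.8→155, 188 − 52.64 = 135.36→135) → #089b87
39%: (11 − 4.29 = 6.71→7, 215 − 83.85 = 131.15→131, 188 − 73.32 = 114.68→115) → #078373
63%: (11 − 6.93 = 4.07→4, 215 − 135.45 = 79.55→80, 188 − 118.44 = 69.56→70) → #045046
82%: (11 − 9.02 = 1.98→2, 215 − 176.3 = 38.7→39, 188 − 154.16 = 33.84→34) → #022722

#09b29c, #089b87, #078373, #045046, #022722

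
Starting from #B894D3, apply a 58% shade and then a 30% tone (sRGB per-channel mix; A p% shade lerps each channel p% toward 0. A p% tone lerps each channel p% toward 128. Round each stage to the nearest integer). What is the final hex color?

#B894D3 is rgb(184, 148, 211).
Per channel, c → c + 0.58(0 − c):
  R: 184 − 106.72 = 77.28 → 77
  G: 148 + 0.58×(0−148) = 148 − 85.84 = 62.16 → 62
  B: 211 − 122.38 = 88.62 → 89
After the shade: rgb(77, 62, 89) = #4D3E59.
Per channel, c → c + 0.3(128 − c):
  R: 77 + 0.3×(128−77) = 77 + 15.3 = 92.3 → 92
  G: 62 + 19.8 = 81.8 → 82
  B: 89 + 0.3×(128−89) = 89 + 11.7 = 100.7 → 101
rgb(92, 82, 101) = #5C5265.

#5C5265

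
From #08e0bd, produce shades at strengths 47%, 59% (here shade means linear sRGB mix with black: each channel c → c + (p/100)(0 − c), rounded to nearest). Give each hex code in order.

#08e0bd is rgb(8, 224, 189).
47%: (8 − 3.76 = 4.24→4, 224 − 105.28 = 118.72→119, 189 − 88.83 = 100.17→100) → #047764
59%: (8 − 4.72 = 3.28→3, 224 − 132.16 = 91.84→92, 189 − 111.51 = 77.49→77) → #035c4d

#047764, #035c4d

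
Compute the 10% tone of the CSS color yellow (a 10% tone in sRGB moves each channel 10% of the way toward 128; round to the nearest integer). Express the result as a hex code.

CSS yellow is rgb(255, 255, 0).
A 10% tone moves each channel 10% toward 128:
  R: 255 + 0.1×(128−255) = 255 − 12.7 = 242.3 → 242
  G: 255 − 12.7 = 242.3 → 242
  B: 0 + 12.8 = 12.8 → 13
rgb(242, 242, 13) = #f2f20d.

#f2f20d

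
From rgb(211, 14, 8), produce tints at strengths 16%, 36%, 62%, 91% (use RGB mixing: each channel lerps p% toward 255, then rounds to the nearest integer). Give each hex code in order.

16%: (211 + 7.04 = 218.04→218, 14 + 38.56 = 52.56→53, 8 + 39.52 = 47.52→48) → #DA3530
36%: (211 + 15.84 = 226.84→227, 14 + 86.76 = 100.76→101, 8 + 88.92 = 96.92→97) → #E36561
62%: (211 + 27.28 = 238.28→238, 14 + 149.42 = 163.42→163, 8 + 153.14 = 161.14→161) → #EEA3A1
91%: (211 + 40.04 = 251.04→251, 14 + 219.31 = 233.31→233, 8 + 224.77 = 232.77→233) → #FBE9E9

#DA3530, #E36561, #EEA3A1, #FBE9E9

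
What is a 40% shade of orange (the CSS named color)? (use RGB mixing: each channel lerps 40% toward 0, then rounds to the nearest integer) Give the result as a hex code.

CSS orange is rgb(255, 165, 0).
Lerp each channel 40% toward 0:
  R: 255 + 0.4×(0−255) = 255 − 102 = 153 → 153
  G: 165 + 0.4×(0−165) = 165 − 66 = 99 → 99
  B: 0 + 0.4×(0−0) = 0 + 0 = 0 → 0
rgb(153, 99, 0) = #996300.

#996300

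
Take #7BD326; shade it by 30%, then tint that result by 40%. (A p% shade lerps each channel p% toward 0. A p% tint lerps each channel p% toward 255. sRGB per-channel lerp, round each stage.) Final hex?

#7BD326 is rgb(123, 211, 38).
A 30% shade moves each channel 30% toward 0:
  R: 123 + 0.3×(0−123) = 123 − 36.9 = 86.1 → 86
  G: 211 + 0.3×(0−211) = 211 − 63.3 = 147.7 → 148
  B: 38 − 11.4 = 26.6 → 27
After the shade: rgb(86, 148, 27) = #56941B.
Lerp each channel 40% toward 255:
  R: 86 + 0.4×(255−86) = 86 + 67.6 = 153.6 → 154
  G: 148 + 0.4×(255−148) = 148 + 42.8 = 190.8 → 191
  B: 27 + 0.4×(255−27) = 27 + 91.2 = 118.2 → 118
rgb(154, 191, 118) = #9ABF76.

#9ABF76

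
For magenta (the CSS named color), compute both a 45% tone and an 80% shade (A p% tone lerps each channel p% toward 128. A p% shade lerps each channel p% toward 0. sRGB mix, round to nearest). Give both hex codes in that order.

CSS magenta is rgb(255, 0, 255).
45% tone:
  R: 255 − 57.15 = 197.85 → 198
  G: 0 + 57.6 = 57.6 → 58
  B: 255 − 57.15 = 197.85 → 198
  → #C63AC6
80% shade:
  R: 255 + 0.8×(0−255) = 255 − 204 = 51 → 51
  G: 0 + 0.8×(0−0) = 0 + 0 = 0 → 0
  B: 255 − 204 = 51 → 51
  → #330033

#C63AC6, #330033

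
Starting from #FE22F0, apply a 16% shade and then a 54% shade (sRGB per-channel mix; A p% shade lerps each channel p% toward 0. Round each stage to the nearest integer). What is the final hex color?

#620D5D

#FE22F0 is rgb(254, 34, 240).
A 16% shade moves each channel 16% toward 0:
  R: 254 + 0.16×(0−254) = 254 − 40.64 = 213.36 → 213
  G: 34 + 0.16×(0−34) = 34 − 5.44 = 28.56 → 29
  B: 240 + 0.16×(0−240) = 240 − 38.4 = 201.6 → 202
After the shade: rgb(213, 29, 202) = #D51DCA.
Lerp each channel 54% toward 0:
  R: 213 − 115.02 = 97.98 → 98
  G: 29 + 0.54×(0−29) = 29 − 15.66 = 13.34 → 13
  B: 202 + 0.54×(0−202) = 202 − 109.08 = 92.92 → 93
rgb(98, 13, 93) = #620D5D.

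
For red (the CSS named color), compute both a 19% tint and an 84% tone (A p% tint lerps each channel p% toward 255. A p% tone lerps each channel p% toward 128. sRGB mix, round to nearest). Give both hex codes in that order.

#FF3030, #946C6C

CSS red is rgb(255, 0, 0).
19% tint:
  R: 255 + 0.19×(255−255) = 255 + 0 = 255 → 255
  G: 0 + 0.19×(255−0) = 0 + 48.45 = 48.45 → 48
  B: 0 + 0.19×(255−0) = 0 + 48.45 = 48.45 → 48
  → #FF3030
84% tone:
  R: 255 + 0.84×(128−255) = 255 − 106.68 = 148.32 → 148
  G: 0 + 107.52 = 107.52 → 108
  B: 0 + 0.84×(128−0) = 0 + 107.52 = 107.52 → 108
  → #946C6C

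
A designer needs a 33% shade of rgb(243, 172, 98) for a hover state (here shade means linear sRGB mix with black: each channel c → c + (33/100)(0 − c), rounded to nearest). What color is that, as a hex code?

#A37342

Lerp each channel 33% toward 0:
  R: 243 − 80.19 = 162.81 → 163
  G: 172 + 0.33×(0−172) = 172 − 56.76 = 115.24 → 115
  B: 98 + 0.33×(0−98) = 98 − 32.34 = 65.66 → 66
rgb(163, 115, 66) = #A37342.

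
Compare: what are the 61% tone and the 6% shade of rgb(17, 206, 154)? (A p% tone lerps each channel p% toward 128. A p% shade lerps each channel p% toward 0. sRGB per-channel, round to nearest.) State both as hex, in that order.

61% tone:
  R: 17 + 67.71 = 84.71 → 85
  G: 206 + 0.61×(128−206) = 206 − 47.58 = 158.42 → 158
  B: 154 + 0.61×(128−154) = 154 − 15.86 = 138.14 → 138
  → #559e8a
6% shade:
  R: 17 − 1.02 = 15.98 → 16
  G: 206 + 0.06×(0−206) = 206 − 12.36 = 193.64 → 194
  B: 154 + 0.06×(0−154) = 154 − 9.24 = 144.76 → 145
  → #10c291

#559e8a, #10c291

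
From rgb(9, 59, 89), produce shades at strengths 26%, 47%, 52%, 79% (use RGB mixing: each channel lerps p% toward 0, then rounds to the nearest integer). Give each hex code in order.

#072C42, #051F2F, #041C2B, #020C13

26%: (9 − 2.34 = 6.66→7, 59 − 15.34 = 43.66→44, 89 − 23.14 = 65.86→66) → #072C42
47%: (9 − 4.23 = 4.77→5, 59 − 27.73 = 31.27→31, 89 − 41.83 = 47.17→47) → #051F2F
52%: (9 − 4.68 = 4.32→4, 59 − 30.68 = 28.32→28, 89 − 46.28 = 42.72→43) → #041C2B
79%: (9 − 7.11 = 1.89→2, 59 − 46.61 = 12.39→12, 89 − 70.31 = 18.69→19) → #020C13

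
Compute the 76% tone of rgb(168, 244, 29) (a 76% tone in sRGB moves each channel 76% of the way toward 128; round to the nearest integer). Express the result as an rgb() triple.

A 76% tone moves each channel 76% toward 128:
  R: 168 + 0.76×(128−168) = 168 − 30.4 = 137.6 → 138
  G: 244 − 88.16 = 155.84 → 156
  B: 29 + 75.24 = 104.24 → 104

rgb(138, 156, 104)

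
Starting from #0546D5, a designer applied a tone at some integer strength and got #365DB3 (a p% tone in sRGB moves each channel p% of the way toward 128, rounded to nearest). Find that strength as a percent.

#0546D5 is rgb(5, 70, 213); #365DB3 is rgb(54, 93, 179).
On the R channel (widest range): 54 ≈ 5 + (p/100)(128 − 5), so p ≈ 100×(54 − 5)/(128 − 5) = 4900/123 = 39.84.
p = 40 reproduces all three channels after rounding.

40%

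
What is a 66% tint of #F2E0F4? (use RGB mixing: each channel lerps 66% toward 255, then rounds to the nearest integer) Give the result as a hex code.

#F2E0F4 is rgb(242, 224, 244).
A 66% tint moves each channel 66% toward 255:
  R: 242 + 0.66×(255−242) = 242 + 8.58 = 250.58 → 251
  G: 224 + 20.46 = 244.46 → 244
  B: 244 + 0.66×(255−244) = 244 + 7.26 = 251.26 → 251
rgb(251, 244, 251) = #FBF4FB.

#FBF4FB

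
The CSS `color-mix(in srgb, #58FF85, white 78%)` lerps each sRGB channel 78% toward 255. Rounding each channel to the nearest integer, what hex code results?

#DAFFE4

#58FF85 is rgb(88, 255, 133).
Lerp each channel 78% toward 255:
  R: 88 + 0.78×(255−88) = 88 + 130.26 = 218.26 → 218
  G: 255 + 0.78×(255−255) = 255 + 0 = 255 → 255
  B: 133 + 95.16 = 228.16 → 228
rgb(218, 255, 228) = #DAFFE4.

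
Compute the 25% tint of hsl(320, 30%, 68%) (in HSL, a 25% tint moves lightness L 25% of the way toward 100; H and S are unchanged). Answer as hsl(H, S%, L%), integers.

hsl(320, 30%, 76%)

L moves 25% from 68 toward 100: 68 + 8 = 76 → 76.
H and S are unchanged.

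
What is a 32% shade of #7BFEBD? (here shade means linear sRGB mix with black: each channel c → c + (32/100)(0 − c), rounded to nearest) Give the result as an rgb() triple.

rgb(84, 173, 129)

#7BFEBD is rgb(123, 254, 189).
Per channel, c → c + 0.32(0 − c):
  R: 123 + 0.32×(0−123) = 123 − 39.36 = 83.64 → 84
  G: 254 − 81.28 = 172.72 → 173
  B: 189 + 0.32×(0−189) = 189 − 60.48 = 128.52 → 129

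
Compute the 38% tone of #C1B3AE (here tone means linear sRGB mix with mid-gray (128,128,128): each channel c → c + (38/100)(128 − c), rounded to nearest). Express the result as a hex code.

#A8A09D

#C1B3AE is rgb(193, 179, 174).
A 38% tone moves each channel 38% toward 128:
  R: 193 − 24.7 = 168.3 → 168
  G: 179 + 0.38×(128−179) = 179 − 19.38 = 159.62 → 160
  B: 174 + 0.38×(128−174) = 174 − 17.48 = 156.52 → 157
rgb(168, 160, 157) = #A8A09D.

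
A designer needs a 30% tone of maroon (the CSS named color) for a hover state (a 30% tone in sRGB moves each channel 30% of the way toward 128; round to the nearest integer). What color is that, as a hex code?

CSS maroon is rgb(128, 0, 0).
A 30% tone moves each channel 30% toward 128:
  R: 128 + 0.3×(128−128) = 128 + 0 = 128 → 128
  G: 0 + 0.3×(128−0) = 0 + 38.4 = 38.4 → 38
  B: 0 + 0.3×(128−0) = 0 + 38.4 = 38.4 → 38
rgb(128, 38, 38) = #802626.

#802626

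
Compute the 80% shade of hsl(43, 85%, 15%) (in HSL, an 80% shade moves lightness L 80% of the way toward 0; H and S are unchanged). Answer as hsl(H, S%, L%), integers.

L moves 80% from 15 toward 0: 15 − 12 = 3 → 3.
H and S are unchanged.

hsl(43, 85%, 3%)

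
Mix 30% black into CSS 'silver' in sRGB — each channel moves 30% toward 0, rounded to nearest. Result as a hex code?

CSS silver is rgb(192, 192, 192).
Per channel, c → c + 0.3(0 − c):
  R: 192 + 0.3×(0−192) = 192 − 57.6 = 134.4 → 134
  G: 192 + 0.3×(0−192) = 192 − 57.6 = 134.4 → 134
  B: 192 + 0.3×(0−192) = 192 − 57.6 = 134.4 → 134
rgb(134, 134, 134) = #868686.

#868686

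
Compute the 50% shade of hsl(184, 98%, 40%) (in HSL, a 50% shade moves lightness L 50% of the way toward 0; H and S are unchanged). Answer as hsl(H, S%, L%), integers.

L moves 50% from 40 toward 0: 40 − 20 = 20 → 20.
H and S are unchanged.

hsl(184, 98%, 20%)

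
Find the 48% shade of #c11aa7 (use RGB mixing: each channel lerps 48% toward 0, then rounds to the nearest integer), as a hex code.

#640e57

#c11aa7 is rgb(193, 26, 167).
A 48% shade moves each channel 48% toward 0:
  R: 193 + 0.48×(0−193) = 193 − 92.64 = 100.36 → 100
  G: 26 − 12.48 = 13.52 → 14
  B: 167 + 0.48×(0−167) = 167 − 80.16 = 86.84 → 87
rgb(100, 14, 87) = #640e57.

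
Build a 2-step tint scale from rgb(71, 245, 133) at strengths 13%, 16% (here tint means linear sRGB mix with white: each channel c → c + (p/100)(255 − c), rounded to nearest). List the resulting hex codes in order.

#5FF695, #64F799

13%: (71 + 23.92 = 94.92→95, 245 + 1.3 = 246.3→246, 133 + 15.86 = 148.86→149) → #5FF695
16%: (71 + 29.44 = 100.44→100, 245 + 1.6 = 246.6→247, 133 + 19.52 = 152.52→153) → #64F799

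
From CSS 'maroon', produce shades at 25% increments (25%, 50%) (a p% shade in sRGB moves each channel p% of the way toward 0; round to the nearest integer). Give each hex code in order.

CSS maroon is rgb(128, 0, 0).
25%: (128 − 32 = 96→96, 0→0, 0→0) → #600000
50%: (128 − 64 = 64→64, 0→0, 0→0) → #400000

#600000, #400000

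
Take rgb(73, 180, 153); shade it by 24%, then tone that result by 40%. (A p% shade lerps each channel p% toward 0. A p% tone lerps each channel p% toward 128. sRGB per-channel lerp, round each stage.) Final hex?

#548579

A 24% shade moves each channel 24% toward 0:
  R: 73 − 17.52 = 55.48 → 55
  G: 180 + 0.24×(0−180) = 180 − 43.2 = 136.8 → 137
  B: 153 − 36.72 = 116.28 → 116
After the shade: rgb(55, 137, 116) = #378974.
Per channel, c → c + 0.4(128 − c):
  R: 55 + 29.2 = 84.2 → 84
  G: 137 − 3.6 = 133.4 → 133
  B: 116 + 0.4×(128−116) = 116 + 4.8 = 120.8 → 121
rgb(84, 133, 121) = #548579.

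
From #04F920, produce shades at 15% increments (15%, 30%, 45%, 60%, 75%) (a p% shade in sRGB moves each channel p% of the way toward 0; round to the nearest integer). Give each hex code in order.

#04F920 is rgb(4, 249, 32).
15%: (4 − 0.6 = 3.4→3, 249 − 37.35 = 211.65→212, 32 − 4.8 = 27.2→27) → #03D41B
30%: (4 − 1.2 = 2.8→3, 249 − 74.7 = 174.3→174, 32 − 9.6 = 22.4→22) → #03AE16
45%: (4 − 1.8 = 2.2→2, 249 − 112.05 = 136.95→137, 32 − 14.4 = 17.6→18) → #028912
60%: (4 − 2.4 = 1.6→2, 249 − 149.4 = 99.6→100, 32 − 19.2 = 12.8→13) → #02640D
75%: (4 − 3 = 1→1, 249 − 186.75 = 62.25→62, 32 − 24 = 8→8) → #013E08

#03D41B, #03AE16, #028912, #02640D, #013E08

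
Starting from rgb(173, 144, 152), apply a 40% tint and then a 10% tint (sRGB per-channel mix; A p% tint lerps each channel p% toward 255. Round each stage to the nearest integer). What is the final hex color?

#D3C3C7

A 40% tint moves each channel 40% toward 255:
  R: 173 + 0.4×(255−173) = 173 + 32.8 = 205.8 → 206
  G: 144 + 0.4×(255−144) = 144 + 44.4 = 188.4 → 188
  B: 152 + 0.4×(255−152) = 152 + 41.2 = 193.2 → 193
After the tint: rgb(206, 188, 193) = #CEBCC1.
Lerp each channel 10% toward 255:
  R: 206 + 0.1×(255−206) = 206 + 4.9 = 210.9 → 211
  G: 188 + 6.7 = 194.7 → 195
  B: 193 + 0.1×(255−193) = 193 + 6.2 = 199.2 → 199
rgb(211, 195, 199) = #D3C3C7.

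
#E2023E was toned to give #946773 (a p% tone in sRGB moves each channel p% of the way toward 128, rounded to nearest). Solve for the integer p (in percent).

80%

#E2023E is rgb(226, 2, 62); #946773 is rgb(148, 103, 115).
On the G channel (widest range): 103 ≈ 2 + (p/100)(128 − 2), so p ≈ 100×(103 − 2)/(128 − 2) = 10100/126 = 80.16.
p = 80 reproduces all three channels after rounding.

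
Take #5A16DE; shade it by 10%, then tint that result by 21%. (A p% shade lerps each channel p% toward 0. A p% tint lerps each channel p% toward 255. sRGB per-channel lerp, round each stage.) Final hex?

#5A16DE is rgb(90, 22, 222).
Per channel, c → c + 0.1(0 − c):
  R: 90 − 9 = 81 → 81
  G: 22 + 0.1×(0−22) = 22 − 2.2 = 19.8 → 20
  B: 222 + 0.1×(0−222) = 222 − 22.2 = 199.8 → 200
After the shade: rgb(81, 20, 200) = #5114C8.
A 21% tint moves each channel 21% toward 255:
  R: 81 + 0.21×(255−81) = 81 + 36.54 = 117.54 → 118
  G: 20 + 0.21×(255−20) = 20 + 49.35 = 69.35 → 69
  B: 200 + 0.21×(255−200) = 200 + 11.55 = 211.55 → 212
rgb(118, 69, 212) = #7645D4.

#7645D4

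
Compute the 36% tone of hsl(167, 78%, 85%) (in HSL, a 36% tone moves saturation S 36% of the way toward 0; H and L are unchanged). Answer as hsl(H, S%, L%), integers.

S moves 36% from 78 toward 0: 78 − 28.08 = 49.92 → 50.
H and L are unchanged.

hsl(167, 50%, 85%)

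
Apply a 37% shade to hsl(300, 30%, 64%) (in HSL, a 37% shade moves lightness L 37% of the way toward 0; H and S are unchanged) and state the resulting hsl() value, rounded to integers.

L moves 37% from 64 toward 0: 64 − 23.68 = 40.32 → 40.
H and S are unchanged.

hsl(300, 30%, 40%)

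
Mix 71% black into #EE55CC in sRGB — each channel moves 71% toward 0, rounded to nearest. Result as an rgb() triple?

#EE55CC is rgb(238, 85, 204).
A 71% shade moves each channel 71% toward 0:
  R: 238 − 168.98 = 69.02 → 69
  G: 85 + 0.71×(0−85) = 85 − 60.35 = 24.65 → 25
  B: 204 − 144.84 = 59.16 → 59

rgb(69, 25, 59)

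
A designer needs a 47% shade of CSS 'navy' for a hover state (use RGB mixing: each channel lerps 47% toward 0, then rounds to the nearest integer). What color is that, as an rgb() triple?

CSS navy is rgb(0, 0, 128).
Lerp each channel 47% toward 0:
  R: 0 + 0.47×(0−0) = 0 + 0 = 0 → 0
  G: 0 + 0.47×(0−0) = 0 + 0 = 0 → 0
  B: 128 − 60.16 = 67.84 → 68

rgb(0, 0, 68)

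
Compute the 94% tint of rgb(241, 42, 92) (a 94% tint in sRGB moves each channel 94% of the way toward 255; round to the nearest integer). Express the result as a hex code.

A 94% tint moves each channel 94% toward 255:
  R: 241 + 0.94×(255−241) = 241 + 13.16 = 254.16 → 254
  G: 42 + 0.94×(255−42) = 42 + 200.22 = 242.22 → 242
  B: 92 + 153.22 = 245.22 → 245
rgb(254, 242, 245) = #FEF2F5.

#FEF2F5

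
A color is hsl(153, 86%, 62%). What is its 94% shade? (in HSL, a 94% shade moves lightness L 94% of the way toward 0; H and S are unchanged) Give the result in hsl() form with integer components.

L moves 94% from 62 toward 0: 62 − 58.28 = 3.72 → 4.
H and S are unchanged.

hsl(153, 86%, 4%)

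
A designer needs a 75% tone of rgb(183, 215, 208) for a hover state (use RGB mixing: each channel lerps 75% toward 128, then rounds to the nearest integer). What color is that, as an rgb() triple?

A 75% tone moves each channel 75% toward 128:
  R: 183 + 0.75×(128−183) = 183 − 41.25 = 141.75 → 142
  G: 215 + 0.75×(128−215) = 215 − 65.25 = 149.75 → 150
  B: 208 + 0.75×(128−208) = 208 − 60 = 148 → 148

rgb(142, 150, 148)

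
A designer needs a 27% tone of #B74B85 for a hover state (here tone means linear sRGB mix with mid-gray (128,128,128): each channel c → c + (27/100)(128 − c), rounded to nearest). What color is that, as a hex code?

#A85984

#B74B85 is rgb(183, 75, 133).
A 27% tone moves each channel 27% toward 128:
  R: 183 − 14.85 = 168.15 → 168
  G: 75 + 0.27×(128−75) = 75 + 14.31 = 89.31 → 89
  B: 133 + 0.27×(128−133) = 133 − 1.35 = 131.65 → 132
rgb(168, 89, 132) = #A85984.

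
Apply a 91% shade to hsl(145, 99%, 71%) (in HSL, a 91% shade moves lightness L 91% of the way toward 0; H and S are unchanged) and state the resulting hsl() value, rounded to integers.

hsl(145, 99%, 6%)

L moves 91% from 71 toward 0: 71 − 64.61 = 6.39 → 6.
H and S are unchanged.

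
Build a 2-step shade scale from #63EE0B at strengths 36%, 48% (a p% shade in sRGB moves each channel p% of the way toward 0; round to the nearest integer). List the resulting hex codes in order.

#63EE0B is rgb(99, 238, 11).
36%: (99 − 35.64 = 63.36→63, 238 − 85.68 = 152.32→152, 11 − 3.96 = 7.04→7) → #3F9807
48%: (99 − 47.52 = 51.48→51, 238 − 114.24 = 123.76→124, 11 − 5.28 = 5.72→6) → #337C06

#3F9807, #337C06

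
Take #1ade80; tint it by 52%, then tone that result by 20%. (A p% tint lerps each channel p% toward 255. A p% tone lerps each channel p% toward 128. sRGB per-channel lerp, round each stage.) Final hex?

#8ed9b5

#1ade80 is rgb(26, 222, 128).
A 52% tint moves each channel 52% toward 255:
  R: 26 + 0.52×(255−26) = 26 + 119.08 = 145.08 → 145
  G: 222 + 0.52×(255−222) = 222 + 17.16 = 239.16 → 239
  B: 128 + 0.52×(255−128) = 128 + 66.04 = 194.04 → 194
After the tint: rgb(145, 239, 194) = #91efc2.
A 20% tone moves each channel 20% toward 128:
  R: 145 + 0.2×(128−145) = 145 − 3.4 = 141.6 → 142
  G: 239 + 0.2×(128−239) = 239 − 22.2 = 216.8 → 217
  B: 194 + 0.2×(128−194) = 194 − 13.2 = 180.8 → 181
rgb(142, 217, 181) = #8ed9b5.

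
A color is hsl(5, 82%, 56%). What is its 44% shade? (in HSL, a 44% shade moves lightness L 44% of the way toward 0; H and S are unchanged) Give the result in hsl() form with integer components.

L moves 44% from 56 toward 0: 56 − 24.64 = 31.36 → 31.
H and S are unchanged.

hsl(5, 82%, 31%)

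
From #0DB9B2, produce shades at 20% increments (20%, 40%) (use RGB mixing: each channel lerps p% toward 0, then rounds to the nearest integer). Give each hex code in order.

#0DB9B2 is rgb(13, 185, 178).
20%: (13 − 2.6 = 10.4→10, 185 − 37 = 148→148, 178 − 35.6 = 142.4→142) → #0A948E
40%: (13 − 5.2 = 7.8→8, 185 − 74 = 111→111, 178 − 71.2 = 106.8→107) → #086F6B

#0A948E, #086F6B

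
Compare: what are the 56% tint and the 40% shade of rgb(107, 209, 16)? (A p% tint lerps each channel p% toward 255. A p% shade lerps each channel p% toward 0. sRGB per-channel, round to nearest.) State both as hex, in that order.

#BEEB96, #407D0A

56% tint:
  R: 107 + 82.88 = 189.88 → 190
  G: 209 + 25.76 = 234.76 → 235
  B: 16 + 0.56×(255−16) = 16 + 133.84 = 149.84 → 150
  → #BEEB96
40% shade:
  R: 107 + 0.4×(0−107) = 107 − 42.8 = 64.2 → 64
  G: 209 + 0.4×(0−209) = 209 − 83.6 = 125.4 → 125
  B: 16 + 0.4×(0−16) = 16 − 6.4 = 9.6 → 10
  → #407D0A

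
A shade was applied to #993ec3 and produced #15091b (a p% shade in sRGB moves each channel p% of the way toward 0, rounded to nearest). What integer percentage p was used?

#993ec3 is rgb(153, 62, 195); #15091b is rgb(21, 9, 27).
On the B channel (widest range): 27 ≈ 195 + (p/100)(0 − 195), so p ≈ 100×(27 − 195)/(0 − 195) = -16800/-195 = 86.15.
p = 86 reproduces all three channels after rounding.

86%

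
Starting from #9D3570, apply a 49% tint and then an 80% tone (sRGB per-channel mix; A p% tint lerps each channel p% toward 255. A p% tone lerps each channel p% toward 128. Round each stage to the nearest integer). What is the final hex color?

#8F858B

#9D3570 is rgb(157, 53, 112).
Lerp each channel 49% toward 255:
  R: 157 + 0.49×(255−157) = 157 + 48.02 = 205.02 → 205
  G: 53 + 0.49×(255−53) = 53 + 98.98 = 151.98 → 152
  B: 112 + 70.07 = 182.07 → 182
After the tint: rgb(205, 152, 182) = #CD98B6.
Lerp each channel 80% toward 128:
  R: 205 − 61.6 = 143.4 → 143
  G: 152 − 19.2 = 132.8 → 133
  B: 182 − 43.2 = 138.8 → 139
rgb(143, 133, 139) = #8F858B.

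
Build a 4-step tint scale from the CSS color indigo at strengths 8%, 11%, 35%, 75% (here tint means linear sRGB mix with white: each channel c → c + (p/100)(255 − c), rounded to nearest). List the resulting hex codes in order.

#59148c, #5f1c90, #8a59ae, #d2bfe0

CSS indigo is rgb(75, 0, 130).
8%: (75 + 14.4 = 89.4→89, 0 + 20.4 = 20.4→20, 130 + 10 = 140→140) → #59148c
11%: (75 + 19.8 = 94.8→95, 0 + 28.05 = 28.05→28, 130 + 13.75 = 143.75→144) → #5f1c90
35%: (75 + 63 = 138→138, 0 + 89.25 = 89.25→89, 130 + 43.75 = 173.75→174) → #8a59ae
75%: (75 + 135 = 210→210, 0 + 191.25 = 191.25→191, 130 + 93.75 = 223.75→224) → #d2bfe0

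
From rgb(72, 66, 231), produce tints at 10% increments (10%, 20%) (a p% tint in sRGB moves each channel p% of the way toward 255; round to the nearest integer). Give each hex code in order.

10%: (72 + 18.3 = 90.3→90, 66 + 18.9 = 84.9→85, 231 + 2.4 = 233.4→233) → #5A55E9
20%: (72 + 36.6 = 108.6→109, 66 + 37.8 = 103.8→104, 231 + 4.8 = 235.8→236) → #6D68EC

#5A55E9, #6D68EC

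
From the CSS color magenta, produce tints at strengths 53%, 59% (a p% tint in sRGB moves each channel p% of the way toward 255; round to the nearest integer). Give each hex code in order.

#FF87FF, #FF96FF

CSS magenta is rgb(255, 0, 255).
53%: (255→255, 0 + 135.15 = 135.15→135, 255→255) → #FF87FF
59%: (255→255, 0 + 150.45 = 150.45→150, 255→255) → #FF96FF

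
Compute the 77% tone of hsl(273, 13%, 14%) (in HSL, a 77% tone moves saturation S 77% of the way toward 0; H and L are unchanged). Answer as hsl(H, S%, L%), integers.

hsl(273, 3%, 14%)

S moves 77% from 13 toward 0: 13 − 10.01 = 2.99 → 3.
H and L are unchanged.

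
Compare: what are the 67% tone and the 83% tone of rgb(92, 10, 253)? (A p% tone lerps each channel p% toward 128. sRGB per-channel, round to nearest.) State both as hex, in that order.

#7459A9, #7A6C95

67% tone:
  R: 92 + 0.67×(128−92) = 92 + 24.12 = 116.12 → 116
  G: 10 + 0.67×(128−10) = 10 + 79.06 = 89.06 → 89
  B: 253 + 0.67×(128−253) = 253 − 83.75 = 169.25 → 169
  → #7459A9
83% tone:
  R: 92 + 0.83×(128−92) = 92 + 29.88 = 121.88 → 122
  G: 10 + 0.83×(128−10) = 10 + 97.94 = 107.94 → 108
  B: 253 + 0.83×(128−253) = 253 − 103.75 = 149.25 → 149
  → #7A6C95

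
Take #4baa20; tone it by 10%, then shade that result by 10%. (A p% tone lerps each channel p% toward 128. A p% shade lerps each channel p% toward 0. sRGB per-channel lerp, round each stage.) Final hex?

#4baa20 is rgb(75, 170, 32).
Per channel, c → c + 0.1(128 − c):
  R: 75 + 0.1×(128−75) = 75 + 5.3 = 80.3 → 80
  G: 170 − 4.2 = 165.8 → 166
  B: 32 + 0.1×(128−32) = 32 + 9.6 = 41.6 → 42
After the tone: rgb(80, 166, 42) = #50a62a.
Per channel, c → c + 0.1(0 − c):
  R: 80 + 0.1×(0−80) = 80 − 8 = 72 → 72
  G: 166 + 0.1×(0−166) = 166 − 16.6 = 149.4 → 149
  B: 42 + 0.1×(0−42) = 42 − 4.2 = 37.8 → 38
rgb(72, 149, 38) = #489526.

#489526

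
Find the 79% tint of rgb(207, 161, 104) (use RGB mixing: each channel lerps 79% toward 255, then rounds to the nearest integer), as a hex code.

Lerp each channel 79% toward 255:
  R: 207 + 37.92 = 244.92 → 245
  G: 161 + 0.79×(255−161) = 161 + 74.26 = 235.26 → 235
  B: 104 + 119.29 = 223.29 → 223
rgb(245, 235, 223) = #F5EBDF.

#F5EBDF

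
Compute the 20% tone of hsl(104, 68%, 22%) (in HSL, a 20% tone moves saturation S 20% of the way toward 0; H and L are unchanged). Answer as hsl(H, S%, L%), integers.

S moves 20% from 68 toward 0: 68 − 13.6 = 54.4 → 54.
H and L are unchanged.

hsl(104, 54%, 22%)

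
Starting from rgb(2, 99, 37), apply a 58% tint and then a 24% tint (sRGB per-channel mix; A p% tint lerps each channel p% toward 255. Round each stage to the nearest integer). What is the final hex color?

Per channel, c → c + 0.58(255 − c):
  R: 2 + 146.74 = 148.74 → 149
  G: 99 + 90.48 = 189.48 → 189
  B: 37 + 0.58×(255−37) = 37 + 126.44 = 163.44 → 163
After the tint: rgb(149, 189, 163) = #95BDA3.
Per channel, c → c + 0.24(255 − c):
  R: 149 + 0.24×(255−149) = 149 + 25.44 = 174.44 → 174
  G: 189 + 0.24×(255−189) = 189 + 15.84 = 204.84 → 205
  B: 163 + 0.24×(255−163) = 163 + 22.08 = 185.08 → 185
rgb(174, 205, 185) = #AECDB9.

#AECDB9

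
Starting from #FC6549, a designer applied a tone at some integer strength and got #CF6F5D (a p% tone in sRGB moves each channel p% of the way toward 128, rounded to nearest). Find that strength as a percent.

36%

#FC6549 is rgb(252, 101, 73); #CF6F5D is rgb(207, 111, 93).
On the R channel (widest range): 207 ≈ 252 + (p/100)(128 − 252), so p ≈ 100×(207 − 252)/(128 − 252) = -4500/-124 = 36.29.
p = 36 reproduces all three channels after rounding.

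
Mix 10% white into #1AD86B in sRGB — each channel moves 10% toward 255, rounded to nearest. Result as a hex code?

#1AD86B is rgb(26, 216, 107).
Lerp each channel 10% toward 255:
  R: 26 + 22.9 = 48.9 → 49
  G: 216 + 3.9 = 219.9 → 220
  B: 107 + 0.1×(255−107) = 107 + 14.8 = 121.8 → 122
rgb(49, 220, 122) = #31DC7A.

#31DC7A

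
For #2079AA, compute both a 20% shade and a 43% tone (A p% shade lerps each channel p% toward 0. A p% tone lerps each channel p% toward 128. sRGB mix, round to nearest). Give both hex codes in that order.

#2079AA is rgb(32, 121, 170).
20% shade:
  R: 32 − 6.4 = 25.6 → 26
  G: 121 − 24.2 = 96.8 → 97
  B: 170 + 0.2×(0−170) = 170 − 34 = 136 → 136
  → #1A6188
43% tone:
  R: 32 + 41.28 = 73.28 → 73
  G: 121 + 0.43×(128−121) = 121 + 3.01 = 124.01 → 124
  B: 170 − 18.06 = 151.94 → 152
  → #497C98

#1A6188, #497C98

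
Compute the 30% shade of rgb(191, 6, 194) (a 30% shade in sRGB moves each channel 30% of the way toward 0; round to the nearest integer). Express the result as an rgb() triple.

A 30% shade moves each channel 30% toward 0:
  R: 191 + 0.3×(0−191) = 191 − 57.3 = 133.7 → 134
  G: 6 + 0.3×(0−6) = 6 − 1.8 = 4.2 → 4
  B: 194 + 0.3×(0−194) = 194 − 58.2 = 135.8 → 136

rgb(134, 4, 136)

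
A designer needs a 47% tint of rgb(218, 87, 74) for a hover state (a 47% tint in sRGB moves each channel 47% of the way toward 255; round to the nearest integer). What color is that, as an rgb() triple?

rgb(235, 166, 159)

A 47% tint moves each channel 47% toward 255:
  R: 218 + 17.39 = 235.39 → 235
  G: 87 + 0.47×(255−87) = 87 + 78.96 = 165.96 → 166
  B: 74 + 0.47×(255−74) = 74 + 85.07 = 159.07 → 159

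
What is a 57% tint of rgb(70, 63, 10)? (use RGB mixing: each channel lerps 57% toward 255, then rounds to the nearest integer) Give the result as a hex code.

Per channel, c → c + 0.57(255 − c):
  R: 70 + 0.57×(255−70) = 70 + 105.45 = 175.45 → 175
  G: 63 + 109.44 = 172.44 → 172
  B: 10 + 0.57×(255−10) = 10 + 139.65 = 149.65 → 150
rgb(175, 172, 150) = #afac96.

#afac96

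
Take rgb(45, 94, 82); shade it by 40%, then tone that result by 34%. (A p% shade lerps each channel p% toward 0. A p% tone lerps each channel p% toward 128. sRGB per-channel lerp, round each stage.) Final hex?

#3D504C

A 40% shade moves each channel 40% toward 0:
  R: 45 − 18 = 27 → 27
  G: 94 + 0.4×(0−94) = 94 − 37.6 = 56.4 → 56
  B: 82 − 32.8 = 49.2 → 49
After the shade: rgb(27, 56, 49) = #1B3831.
Per channel, c → c + 0.34(128 − c):
  R: 27 + 34.34 = 61.34 → 61
  G: 56 + 0.34×(128−56) = 56 + 24.48 = 80.48 → 80
  B: 49 + 0.34×(128−49) = 49 + 26.86 = 75.86 → 76
rgb(61, 80, 76) = #3D504C.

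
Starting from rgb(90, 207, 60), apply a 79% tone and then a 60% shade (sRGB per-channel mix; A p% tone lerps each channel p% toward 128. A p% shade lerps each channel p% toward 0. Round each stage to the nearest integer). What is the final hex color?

Lerp each channel 79% toward 128:
  R: 90 + 0.79×(128−90) = 90 + 30.02 = 120.02 → 120
  G: 207 + 0.79×(128−207) = 207 − 62.41 = 144.59 → 145
  B: 60 + 0.79×(128−60) = 60 + 53.72 = 113.72 → 114
After the tone: rgb(120, 145, 114) = #789172.
Lerp each channel 60% toward 0:
  R: 120 − 72 = 48 → 48
  G: 145 + 0.6×(0−145) = 145 − 87 = 58 → 58
  B: 114 + 0.6×(0−114) = 114 − 68.4 = 45.6 → 46
rgb(48, 58, 46) = #303A2E.

#303A2E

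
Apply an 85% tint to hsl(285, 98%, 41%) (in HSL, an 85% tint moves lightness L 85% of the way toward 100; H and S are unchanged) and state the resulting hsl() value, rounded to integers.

L moves 85% from 41 toward 100: 41 + 50.15 = 91.15 → 91.
H and S are unchanged.

hsl(285, 98%, 91%)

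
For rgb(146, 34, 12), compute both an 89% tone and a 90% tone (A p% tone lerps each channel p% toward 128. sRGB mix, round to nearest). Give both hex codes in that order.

89% tone:
  R: 146 − 16.02 = 129.98 → 130
  G: 34 + 0.89×(128−34) = 34 + 83.66 = 117.66 → 118
  B: 12 + 0.89×(128−12) = 12 + 103.24 = 115.24 → 115
  → #827673
90% tone:
  R: 146 + 0.9×(128−146) = 146 − 16.2 = 129.8 → 130
  G: 34 + 0.9×(128−34) = 34 + 84.6 = 118.6 → 119
  B: 12 + 0.9×(128−12) = 12 + 104.4 = 116.4 → 116
  → #827774

#827673, #827774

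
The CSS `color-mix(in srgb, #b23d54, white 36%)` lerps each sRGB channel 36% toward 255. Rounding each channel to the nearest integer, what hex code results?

#b23d54 is rgb(178, 61, 84).
Per channel, c → c + 0.36(255 − c):
  R: 178 + 27.72 = 205.72 → 206
  G: 61 + 69.84 = 130.84 → 131
  B: 84 + 0.36×(255−84) = 84 + 61.56 = 145.56 → 146
rgb(206, 131, 146) = #ce8392.

#ce8392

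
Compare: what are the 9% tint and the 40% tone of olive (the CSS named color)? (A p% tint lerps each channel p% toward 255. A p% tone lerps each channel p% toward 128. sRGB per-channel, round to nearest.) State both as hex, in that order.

CSS olive is rgb(128, 128, 0).
9% tint:
  R: 128 + 0.09×(255−128) = 128 + 11.43 = 139.43 → 139
  G: 128 + 0.09×(255−128) = 128 + 11.43 = 139.43 → 139
  B: 0 + 0.09×(255−0) = 0 + 22.95 = 22.95 → 23
  → #8b8b17
40% tone:
  R: 128 + 0.4×(128−128) = 128 + 0 = 128 → 128
  G: 128 + 0.4×(128−128) = 128 + 0 = 128 → 128
  B: 0 + 0.4×(128−0) = 0 + 51.2 = 51.2 → 51
  → #808033

#8b8b17, #808033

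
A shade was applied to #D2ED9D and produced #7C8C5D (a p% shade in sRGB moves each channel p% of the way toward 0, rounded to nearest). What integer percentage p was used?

41%

#D2ED9D is rgb(210, 237, 157); #7C8C5D is rgb(124, 140, 93).
On the G channel (widest range): 140 ≈ 237 + (p/100)(0 − 237), so p ≈ 100×(140 − 237)/(0 − 237) = -9700/-237 = 40.93.
p = 41 reproduces all three channels after rounding.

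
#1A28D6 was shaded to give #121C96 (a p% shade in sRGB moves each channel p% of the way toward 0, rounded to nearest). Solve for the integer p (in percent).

30%

#1A28D6 is rgb(26, 40, 214); #121C96 is rgb(18, 28, 150).
On the B channel (widest range): 150 ≈ 214 + (p/100)(0 − 214), so p ≈ 100×(150 − 214)/(0 − 214) = -6400/-214 = 29.91.
p = 30 reproduces all three channels after rounding.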